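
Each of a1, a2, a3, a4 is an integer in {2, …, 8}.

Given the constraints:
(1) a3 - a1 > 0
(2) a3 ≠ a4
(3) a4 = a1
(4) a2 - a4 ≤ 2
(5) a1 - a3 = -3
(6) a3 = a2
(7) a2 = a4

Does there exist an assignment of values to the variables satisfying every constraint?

From constraints 6 and 7, a3 = a2 = a4, so a3 = a4. But constraint 2 says a3 ≠ a4. Contradiction.

Unsatisfiable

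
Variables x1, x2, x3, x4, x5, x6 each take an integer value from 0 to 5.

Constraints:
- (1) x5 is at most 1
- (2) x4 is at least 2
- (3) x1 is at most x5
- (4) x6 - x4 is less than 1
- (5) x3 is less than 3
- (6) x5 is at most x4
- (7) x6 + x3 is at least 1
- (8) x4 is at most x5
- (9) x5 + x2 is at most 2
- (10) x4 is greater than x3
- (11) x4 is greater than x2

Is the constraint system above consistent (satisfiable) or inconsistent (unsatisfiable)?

Unsatisfiable

From constraint 2: x4 ≥ 2. From constraints 1 and 8: x4 ≤ x5 and x5 ≤ 1, so x4 ≤ 1. But 1 < 2, so no value of x4 works.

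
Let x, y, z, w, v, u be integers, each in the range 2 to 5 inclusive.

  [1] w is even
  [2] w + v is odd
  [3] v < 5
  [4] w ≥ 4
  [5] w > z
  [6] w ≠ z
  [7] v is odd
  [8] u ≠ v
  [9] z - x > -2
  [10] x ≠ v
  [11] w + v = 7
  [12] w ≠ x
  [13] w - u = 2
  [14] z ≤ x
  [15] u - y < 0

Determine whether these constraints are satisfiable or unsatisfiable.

Satisfiable

Take x = 2, y = 5, z = 2, w = 4, v = 3, u = 2. Then constraint 9: z - x = 0; constraint 11: w + v = 7; constraint 13: w - u = 2, and every other listed constraint is also met.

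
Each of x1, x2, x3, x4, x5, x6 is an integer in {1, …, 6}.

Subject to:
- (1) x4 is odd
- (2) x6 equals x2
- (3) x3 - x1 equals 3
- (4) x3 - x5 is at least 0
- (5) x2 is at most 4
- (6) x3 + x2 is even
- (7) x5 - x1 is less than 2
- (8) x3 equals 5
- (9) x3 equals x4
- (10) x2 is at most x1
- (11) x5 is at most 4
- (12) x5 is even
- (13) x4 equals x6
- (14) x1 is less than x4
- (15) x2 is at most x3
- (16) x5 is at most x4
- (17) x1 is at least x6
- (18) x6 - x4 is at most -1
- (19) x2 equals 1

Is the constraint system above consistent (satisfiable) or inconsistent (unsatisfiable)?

Constraint 8 fixes x3 = 5 and constraint 19 fixes x2 = 1. Constraints 2, 9, and 13 give x3 = x4 = x6 = x2, so x3 = x2. But 5 ≠ 1 — contradiction.

Unsatisfiable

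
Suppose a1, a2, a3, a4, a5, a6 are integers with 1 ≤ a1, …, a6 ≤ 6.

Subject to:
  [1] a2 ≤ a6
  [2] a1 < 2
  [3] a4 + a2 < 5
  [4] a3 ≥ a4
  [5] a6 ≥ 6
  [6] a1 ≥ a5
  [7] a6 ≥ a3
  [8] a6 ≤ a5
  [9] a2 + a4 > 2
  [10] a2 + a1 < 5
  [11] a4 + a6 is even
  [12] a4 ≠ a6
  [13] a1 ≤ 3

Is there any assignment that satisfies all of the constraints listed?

From constraints 5 and 8: a5 ≥ a6 and a6 ≥ 6, so a5 ≥ 6. From constraints 6 and 13: a5 ≤ a1 and a1 ≤ 3, so a5 ≤ 3. But 3 < 6, so no value of a5 works.

Unsatisfiable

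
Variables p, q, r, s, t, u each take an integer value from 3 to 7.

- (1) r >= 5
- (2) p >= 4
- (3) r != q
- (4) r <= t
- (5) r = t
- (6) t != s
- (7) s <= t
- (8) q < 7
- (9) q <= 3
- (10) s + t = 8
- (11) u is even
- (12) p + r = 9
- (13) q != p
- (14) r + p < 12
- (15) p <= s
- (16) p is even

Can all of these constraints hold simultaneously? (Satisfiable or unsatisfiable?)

Unsatisfiable

From constraints 2 and 15: s ≥ p ≥ 4. From constraints 1 and 4: t ≥ r ≥ 5. Hence s + t ≥ 9. But constraint 10 requires s + t = 8, and 8 < 9. Contradiction.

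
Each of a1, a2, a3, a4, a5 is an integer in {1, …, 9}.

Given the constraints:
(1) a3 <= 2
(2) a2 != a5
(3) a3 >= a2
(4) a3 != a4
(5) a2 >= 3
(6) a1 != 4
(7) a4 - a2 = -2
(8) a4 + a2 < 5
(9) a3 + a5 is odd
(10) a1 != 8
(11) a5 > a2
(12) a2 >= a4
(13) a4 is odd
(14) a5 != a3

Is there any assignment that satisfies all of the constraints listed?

Unsatisfiable

From constraints 3 and 5: a3 ≥ a2 and a2 ≥ 3, so a3 ≥ 3. From constraint 1: a3 ≤ 2. But 2 < 3, so no value of a3 works.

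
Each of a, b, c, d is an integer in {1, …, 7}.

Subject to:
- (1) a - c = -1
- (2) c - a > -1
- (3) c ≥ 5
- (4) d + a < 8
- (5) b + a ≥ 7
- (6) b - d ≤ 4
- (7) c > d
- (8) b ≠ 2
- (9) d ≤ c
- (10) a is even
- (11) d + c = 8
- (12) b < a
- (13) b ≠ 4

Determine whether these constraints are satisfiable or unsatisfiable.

Satisfiable

Take a = 6, b = 3, c = 7, d = 1. Then constraint 1: a - c = -1; constraint 2: c - a = 1, and every other listed constraint is also met.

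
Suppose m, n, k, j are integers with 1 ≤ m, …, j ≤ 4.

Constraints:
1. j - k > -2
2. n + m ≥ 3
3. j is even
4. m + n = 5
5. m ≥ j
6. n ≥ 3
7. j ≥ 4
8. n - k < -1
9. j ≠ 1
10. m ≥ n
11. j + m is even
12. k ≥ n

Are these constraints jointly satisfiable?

Unsatisfiable

From constraints 5 and 7: m ≥ j ≥ 4. From constraint 6: n ≥ 3. Hence m + n ≥ 7. But constraint 4 requires m + n = 5, and 5 < 7. Contradiction.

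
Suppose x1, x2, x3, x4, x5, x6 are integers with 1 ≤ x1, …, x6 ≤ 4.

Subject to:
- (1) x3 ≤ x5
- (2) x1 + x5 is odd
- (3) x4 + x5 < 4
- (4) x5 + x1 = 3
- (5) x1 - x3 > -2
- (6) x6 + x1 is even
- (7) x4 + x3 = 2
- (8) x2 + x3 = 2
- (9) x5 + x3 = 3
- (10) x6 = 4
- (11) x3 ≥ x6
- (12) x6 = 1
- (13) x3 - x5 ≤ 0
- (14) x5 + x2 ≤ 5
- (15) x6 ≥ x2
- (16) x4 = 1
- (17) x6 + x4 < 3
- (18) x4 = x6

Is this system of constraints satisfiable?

Unsatisfiable

Constraint 16 fixes x4 = 1 and constraint 10 fixes x6 = 4, but constraint 18 requires x4 = x6. Since 1 ≠ 4, contradiction.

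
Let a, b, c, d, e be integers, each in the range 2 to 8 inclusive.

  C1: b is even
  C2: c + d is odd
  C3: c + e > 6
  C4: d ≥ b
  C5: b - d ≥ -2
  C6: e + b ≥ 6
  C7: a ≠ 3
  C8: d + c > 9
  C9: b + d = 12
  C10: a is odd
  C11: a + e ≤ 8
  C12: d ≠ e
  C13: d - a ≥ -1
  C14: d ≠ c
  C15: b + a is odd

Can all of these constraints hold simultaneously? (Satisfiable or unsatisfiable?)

Satisfiable

Setting (a, b, c, d, e) = (5, 6, 5, 6, 2) satisfies everything: constraint 3: c + e = 7; constraint 5: b - d = 0, and the others follow.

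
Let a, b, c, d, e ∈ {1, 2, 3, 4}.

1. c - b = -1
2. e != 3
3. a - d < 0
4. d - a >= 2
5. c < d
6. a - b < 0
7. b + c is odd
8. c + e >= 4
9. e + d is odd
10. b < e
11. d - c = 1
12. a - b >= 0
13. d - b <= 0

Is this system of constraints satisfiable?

Unsatisfiable

Constraints 4, 12, and 13 give d − a ≥ 2, a − b ≥ 0, b − d ≥ 0.
Adding all 3 inequalities: the left sides telescope to 0, and the right sides sum to 2 + 0 + 0 = 2. So 0 ≥ 2, which is false.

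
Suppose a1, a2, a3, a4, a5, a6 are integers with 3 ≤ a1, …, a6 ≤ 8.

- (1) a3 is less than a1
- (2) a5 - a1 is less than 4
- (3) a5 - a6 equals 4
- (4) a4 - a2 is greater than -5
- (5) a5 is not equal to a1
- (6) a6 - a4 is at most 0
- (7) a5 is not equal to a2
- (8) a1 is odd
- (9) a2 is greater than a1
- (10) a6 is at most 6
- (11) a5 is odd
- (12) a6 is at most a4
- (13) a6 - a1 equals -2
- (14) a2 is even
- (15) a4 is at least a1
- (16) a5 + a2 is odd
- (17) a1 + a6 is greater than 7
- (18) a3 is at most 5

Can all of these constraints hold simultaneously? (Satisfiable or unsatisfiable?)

One satisfying assignment is a1 = 5, a2 = 8, a3 = 3, a4 = 5, a5 = 7, a6 = 3.
For the less obvious constraints — constraint 2: a5 - a1 = 2; constraint 3: a5 - a6 = 4; constraint 4: a4 - a2 = -3 — and the others hold by inspection.

Satisfiable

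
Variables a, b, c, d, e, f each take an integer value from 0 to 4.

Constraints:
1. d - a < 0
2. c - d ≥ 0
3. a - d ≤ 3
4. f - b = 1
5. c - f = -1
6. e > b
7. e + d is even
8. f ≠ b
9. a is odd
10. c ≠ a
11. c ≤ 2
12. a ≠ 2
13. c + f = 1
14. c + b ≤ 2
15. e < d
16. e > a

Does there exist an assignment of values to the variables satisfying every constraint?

Unsatisfiable

Constraints 1, 15, and 16 give e < d, d < a, a < e. Chaining: e < d < a < e, which forces e < e — impossible.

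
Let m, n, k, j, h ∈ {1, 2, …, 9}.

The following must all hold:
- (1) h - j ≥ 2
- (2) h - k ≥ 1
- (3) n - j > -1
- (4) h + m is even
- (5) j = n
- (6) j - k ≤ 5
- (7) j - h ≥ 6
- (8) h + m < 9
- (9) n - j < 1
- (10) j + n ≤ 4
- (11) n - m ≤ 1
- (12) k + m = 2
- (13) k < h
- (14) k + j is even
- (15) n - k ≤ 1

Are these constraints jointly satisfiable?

Unsatisfiable

Constraints 2, 6, and 7 give h − k ≥ 1, k − j ≥ -5, j − h ≥ 6.
Adding all 3 inequalities: the left sides telescope to 0, and the right sides sum to 1 + (-5) + 6 = 2. So 0 ≥ 2, which is false.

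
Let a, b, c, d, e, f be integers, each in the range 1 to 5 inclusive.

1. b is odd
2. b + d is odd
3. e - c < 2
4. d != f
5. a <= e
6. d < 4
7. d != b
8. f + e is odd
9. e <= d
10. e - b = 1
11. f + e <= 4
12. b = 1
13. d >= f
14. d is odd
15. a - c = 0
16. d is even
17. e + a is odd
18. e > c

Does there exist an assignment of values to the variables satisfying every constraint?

Unsatisfiable

Constraint 1 makes b odd and constraint 14 makes d odd, so b + d must be even. Constraint 2 says b + d is odd — contradiction.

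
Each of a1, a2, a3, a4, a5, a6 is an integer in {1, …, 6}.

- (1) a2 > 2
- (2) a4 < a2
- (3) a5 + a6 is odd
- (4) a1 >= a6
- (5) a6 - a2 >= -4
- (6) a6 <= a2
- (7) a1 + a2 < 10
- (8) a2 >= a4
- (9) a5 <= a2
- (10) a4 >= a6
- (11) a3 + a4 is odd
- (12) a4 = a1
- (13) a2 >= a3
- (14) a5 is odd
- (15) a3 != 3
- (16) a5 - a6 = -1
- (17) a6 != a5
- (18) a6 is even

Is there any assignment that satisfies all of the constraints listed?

Try a1 = 4, a2 = 5, a3 = 5, a4 = 4, a5 = 3, a6 = 4.
Check constraint 5: a6 - a2 = -1; constraint 7: a1 + a2 = 9; constraint 16: a5 - a6 = -1. The remaining constraints are straightforward to verify.

Satisfiable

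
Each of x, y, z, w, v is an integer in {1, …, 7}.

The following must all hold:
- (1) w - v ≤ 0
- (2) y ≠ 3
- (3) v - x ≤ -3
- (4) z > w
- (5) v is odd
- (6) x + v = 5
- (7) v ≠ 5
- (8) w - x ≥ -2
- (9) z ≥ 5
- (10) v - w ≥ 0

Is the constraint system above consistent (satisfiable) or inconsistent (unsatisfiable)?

Unsatisfiable

Constraints 3, 8, and 10 give x − v ≥ 3, v − w ≥ 0, w − x ≥ -2.
Adding all 3 inequalities: the left sides telescope to 0, and the right sides sum to 3 + 0 + (-2) = 1. So 0 ≥ 1, which is false.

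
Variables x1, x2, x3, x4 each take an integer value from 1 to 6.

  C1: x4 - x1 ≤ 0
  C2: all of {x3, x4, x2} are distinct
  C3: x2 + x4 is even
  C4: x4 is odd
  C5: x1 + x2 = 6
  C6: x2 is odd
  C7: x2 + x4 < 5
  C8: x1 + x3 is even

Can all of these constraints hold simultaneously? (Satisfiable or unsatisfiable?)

Take x1 = 3, x2 = 3, x3 = 5, x4 = 1. Then constraint 1: x4 - x1 = -2; constraint 5: x1 + x2 = 6, and every other listed constraint is also met.

Satisfiable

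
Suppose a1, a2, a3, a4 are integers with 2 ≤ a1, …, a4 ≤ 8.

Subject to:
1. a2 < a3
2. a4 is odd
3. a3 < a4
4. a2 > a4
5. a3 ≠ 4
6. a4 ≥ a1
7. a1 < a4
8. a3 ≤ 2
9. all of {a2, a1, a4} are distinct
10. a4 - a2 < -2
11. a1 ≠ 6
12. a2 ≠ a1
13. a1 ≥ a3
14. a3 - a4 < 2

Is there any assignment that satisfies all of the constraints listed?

Constraints 1, 4, 7, and 13 give a4 < a2, a2 < a3, a3 ≤ a1, a1 < a4. Chaining: a4 < a2 < a3 ≤ a1 < a4, which forces a4 < a4 — impossible.

Unsatisfiable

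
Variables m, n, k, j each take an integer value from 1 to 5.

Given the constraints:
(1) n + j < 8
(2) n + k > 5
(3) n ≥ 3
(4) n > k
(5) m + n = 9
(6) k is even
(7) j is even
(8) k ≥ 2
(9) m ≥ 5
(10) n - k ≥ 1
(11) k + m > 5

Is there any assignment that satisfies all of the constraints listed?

Satisfiable

Setting (m, n, k, j) = (5, 4, 2, 2) satisfies everything: constraint 1: n + j = 6; constraint 2: n + k = 6, and the others follow.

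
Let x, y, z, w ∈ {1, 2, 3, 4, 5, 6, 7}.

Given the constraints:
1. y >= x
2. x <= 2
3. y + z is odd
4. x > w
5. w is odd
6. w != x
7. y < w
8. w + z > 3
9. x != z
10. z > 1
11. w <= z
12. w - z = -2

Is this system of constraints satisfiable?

Unsatisfiable

Constraints 1, 4, and 7 give x ≤ y, y < w, w < x. Chaining: x ≤ y < w < x, which forces x < x — impossible.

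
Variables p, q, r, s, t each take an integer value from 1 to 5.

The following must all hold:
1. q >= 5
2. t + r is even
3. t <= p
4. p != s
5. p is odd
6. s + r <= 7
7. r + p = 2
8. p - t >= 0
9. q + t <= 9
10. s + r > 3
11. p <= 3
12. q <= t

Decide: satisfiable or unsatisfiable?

From constraints 1 and 12: t ≥ q and q ≥ 5, so t ≥ 5. From constraints 3 and 11: t ≤ p and p ≤ 3, so t ≤ 3. But 3 < 5, so no value of t works.

Unsatisfiable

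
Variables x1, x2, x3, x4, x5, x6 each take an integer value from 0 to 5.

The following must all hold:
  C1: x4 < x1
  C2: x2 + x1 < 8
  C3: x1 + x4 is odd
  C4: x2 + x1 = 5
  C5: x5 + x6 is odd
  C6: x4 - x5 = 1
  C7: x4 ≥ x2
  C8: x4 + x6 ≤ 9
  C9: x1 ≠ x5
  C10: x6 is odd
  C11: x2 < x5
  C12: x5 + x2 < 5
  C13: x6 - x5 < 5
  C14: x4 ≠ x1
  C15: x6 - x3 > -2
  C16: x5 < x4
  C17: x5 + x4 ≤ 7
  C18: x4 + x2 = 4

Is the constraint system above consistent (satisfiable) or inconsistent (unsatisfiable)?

One satisfying assignment is x1 = 4, x2 = 1, x3 = 5, x4 = 3, x5 = 2, x6 = 5.
For the less obvious constraints — constraint 2: x2 + x1 = 5; constraint 4: x2 + x1 = 5 — and the others hold by inspection.

Satisfiable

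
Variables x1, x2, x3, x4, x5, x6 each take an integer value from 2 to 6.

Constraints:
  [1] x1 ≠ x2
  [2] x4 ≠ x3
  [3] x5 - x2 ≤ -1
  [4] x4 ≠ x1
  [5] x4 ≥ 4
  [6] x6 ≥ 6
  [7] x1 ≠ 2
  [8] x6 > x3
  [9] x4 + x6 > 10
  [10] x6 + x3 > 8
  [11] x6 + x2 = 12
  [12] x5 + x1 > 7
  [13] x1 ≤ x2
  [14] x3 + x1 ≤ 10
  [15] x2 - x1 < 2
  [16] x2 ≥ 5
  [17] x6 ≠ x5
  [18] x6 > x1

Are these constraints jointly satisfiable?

Setting (x1, x2, x3, x4, x5, x6) = (5, 6, 5, 6, 3, 6) satisfies everything: constraint 3: x5 - x2 = -3; constraint 9: x4 + x6 = 12; constraint 10: x6 + x3 = 11, and the others follow.

Satisfiable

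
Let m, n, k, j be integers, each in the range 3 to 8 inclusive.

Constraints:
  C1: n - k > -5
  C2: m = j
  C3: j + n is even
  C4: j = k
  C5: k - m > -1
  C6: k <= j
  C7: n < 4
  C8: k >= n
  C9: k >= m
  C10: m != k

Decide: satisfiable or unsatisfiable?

Unsatisfiable

From constraints 2 and 4, m = j = k, so m = k. But constraint 10 says m ≠ k. Contradiction.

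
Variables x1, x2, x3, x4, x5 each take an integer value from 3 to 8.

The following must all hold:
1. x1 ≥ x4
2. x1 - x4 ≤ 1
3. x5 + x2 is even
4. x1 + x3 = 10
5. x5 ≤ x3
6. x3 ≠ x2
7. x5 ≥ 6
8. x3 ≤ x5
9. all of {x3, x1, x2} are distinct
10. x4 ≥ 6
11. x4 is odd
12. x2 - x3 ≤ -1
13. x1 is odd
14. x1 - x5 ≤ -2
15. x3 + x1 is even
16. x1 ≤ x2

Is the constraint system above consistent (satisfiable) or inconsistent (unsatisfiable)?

Unsatisfiable

From constraints 1 and 10: x1 ≥ x4 ≥ 6. From constraints 5 and 7: x3 ≥ x5 ≥ 6. Hence x1 + x3 ≥ 12. But constraint 4 requires x1 + x3 = 10, and 10 < 12. Contradiction.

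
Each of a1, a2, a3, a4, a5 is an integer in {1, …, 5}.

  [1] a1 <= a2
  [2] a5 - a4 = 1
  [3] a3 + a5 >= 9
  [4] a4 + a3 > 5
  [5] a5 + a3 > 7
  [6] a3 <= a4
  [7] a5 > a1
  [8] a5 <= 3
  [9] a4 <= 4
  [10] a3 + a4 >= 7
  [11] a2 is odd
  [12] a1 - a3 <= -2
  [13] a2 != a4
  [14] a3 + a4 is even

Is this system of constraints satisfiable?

From constraints 6 and 9: a3 ≤ a4 ≤ 4. From constraint 8: a5 ≤ 3. Hence a3 + a5 ≤ 7. But constraint 3 requires a3 + a5 ≥ 9, and 9 > 7. Contradiction.

Unsatisfiable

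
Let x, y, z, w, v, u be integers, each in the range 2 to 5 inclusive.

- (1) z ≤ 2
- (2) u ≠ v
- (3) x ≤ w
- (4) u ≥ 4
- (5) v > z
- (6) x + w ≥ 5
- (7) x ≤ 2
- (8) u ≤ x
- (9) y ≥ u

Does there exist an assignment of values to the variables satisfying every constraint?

Unsatisfiable

From constraint 4: u ≥ 4. From constraints 7 and 8: u ≤ x and x ≤ 2, so u ≤ 2. But 2 < 4, so no value of u works.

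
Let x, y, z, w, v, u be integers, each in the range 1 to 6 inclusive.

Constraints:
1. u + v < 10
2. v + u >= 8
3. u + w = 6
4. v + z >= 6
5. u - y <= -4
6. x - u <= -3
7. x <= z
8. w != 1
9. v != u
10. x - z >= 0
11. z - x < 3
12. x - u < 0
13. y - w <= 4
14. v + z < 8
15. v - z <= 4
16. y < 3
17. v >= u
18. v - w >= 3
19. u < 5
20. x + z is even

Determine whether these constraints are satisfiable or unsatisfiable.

Constraints 5, 6, 10, 13, 15, and 18 give x − z ≥ 0, z − v ≥ -4, v − w ≥ 3, w − y ≥ -4, y − u ≥ 4, u − x ≥ 3.
Adding all 6 inequalities: the left sides telescope to 0, and the right sides sum to 0 + (-4) + 3 + (-4) + 4 + 3 = 2. So 0 ≥ 2, which is false.

Unsatisfiable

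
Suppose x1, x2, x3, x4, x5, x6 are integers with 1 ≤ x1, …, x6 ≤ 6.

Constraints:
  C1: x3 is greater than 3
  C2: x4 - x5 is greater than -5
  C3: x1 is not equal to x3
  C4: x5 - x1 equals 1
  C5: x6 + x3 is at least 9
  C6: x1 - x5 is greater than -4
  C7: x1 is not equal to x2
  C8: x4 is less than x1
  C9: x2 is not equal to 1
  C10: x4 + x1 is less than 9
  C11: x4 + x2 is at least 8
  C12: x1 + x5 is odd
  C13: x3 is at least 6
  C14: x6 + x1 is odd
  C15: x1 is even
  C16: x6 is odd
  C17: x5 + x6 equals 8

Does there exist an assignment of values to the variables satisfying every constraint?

Satisfiable

One satisfying assignment is x1 = 4, x2 = 5, x3 = 6, x4 = 3, x5 = 5, x6 = 3.
For the less obvious constraints — constraint 2: x4 - x5 = -2; constraint 4: x5 - x1 = 1 — and the others hold by inspection.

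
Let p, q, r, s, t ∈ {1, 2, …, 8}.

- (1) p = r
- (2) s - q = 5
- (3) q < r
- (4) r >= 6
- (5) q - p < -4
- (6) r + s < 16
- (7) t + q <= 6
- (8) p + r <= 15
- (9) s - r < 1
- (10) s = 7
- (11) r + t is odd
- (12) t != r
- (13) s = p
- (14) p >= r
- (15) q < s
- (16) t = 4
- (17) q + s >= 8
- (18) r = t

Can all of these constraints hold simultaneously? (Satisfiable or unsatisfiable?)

Constraint 10 fixes s = 7 and constraint 16 fixes t = 4. Constraints 1, 13, and 18 give s = p = r = t, so s = t. But 7 ≠ 4 — contradiction.

Unsatisfiable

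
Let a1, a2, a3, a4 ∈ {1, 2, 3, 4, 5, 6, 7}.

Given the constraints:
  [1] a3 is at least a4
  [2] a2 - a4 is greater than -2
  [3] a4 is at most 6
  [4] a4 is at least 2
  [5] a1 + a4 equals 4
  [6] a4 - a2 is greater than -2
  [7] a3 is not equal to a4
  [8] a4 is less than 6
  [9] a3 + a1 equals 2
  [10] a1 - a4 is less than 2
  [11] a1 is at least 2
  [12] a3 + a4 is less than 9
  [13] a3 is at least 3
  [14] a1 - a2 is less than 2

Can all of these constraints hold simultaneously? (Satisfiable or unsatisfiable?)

Unsatisfiable

From constraints 1 and 4: a3 ≥ a4 ≥ 2. From constraint 11: a1 ≥ 2. Hence a3 + a1 ≥ 4. But constraint 9 requires a3 + a1 = 2, and 2 < 4. Contradiction.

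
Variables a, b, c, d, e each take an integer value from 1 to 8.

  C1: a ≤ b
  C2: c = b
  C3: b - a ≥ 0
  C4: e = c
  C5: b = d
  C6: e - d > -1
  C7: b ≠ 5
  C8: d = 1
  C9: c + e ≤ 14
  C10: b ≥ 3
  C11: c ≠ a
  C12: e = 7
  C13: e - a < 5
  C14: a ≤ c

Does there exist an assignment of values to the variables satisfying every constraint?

Unsatisfiable

Constraint 12 fixes e = 7 and constraint 8 fixes d = 1. Constraints 2, 4, and 5 give e = c = b = d, so e = d. But 7 ≠ 1 — contradiction.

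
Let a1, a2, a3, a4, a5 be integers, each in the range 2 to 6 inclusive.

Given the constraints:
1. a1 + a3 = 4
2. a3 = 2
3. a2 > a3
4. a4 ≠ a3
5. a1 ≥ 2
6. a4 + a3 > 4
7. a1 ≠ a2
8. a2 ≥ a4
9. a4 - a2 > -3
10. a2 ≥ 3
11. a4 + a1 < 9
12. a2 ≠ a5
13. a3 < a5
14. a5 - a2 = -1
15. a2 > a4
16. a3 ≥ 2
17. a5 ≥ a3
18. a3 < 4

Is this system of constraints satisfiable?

The assignment a1 = 2, a2 = 5, a3 = 2, a4 = 4, a5 = 4 works:
  constraint 1 holds since a1 + a3 = 4.
  constraint 6 holds since a4 + a3 = 6.
The rest check out directly.

Satisfiable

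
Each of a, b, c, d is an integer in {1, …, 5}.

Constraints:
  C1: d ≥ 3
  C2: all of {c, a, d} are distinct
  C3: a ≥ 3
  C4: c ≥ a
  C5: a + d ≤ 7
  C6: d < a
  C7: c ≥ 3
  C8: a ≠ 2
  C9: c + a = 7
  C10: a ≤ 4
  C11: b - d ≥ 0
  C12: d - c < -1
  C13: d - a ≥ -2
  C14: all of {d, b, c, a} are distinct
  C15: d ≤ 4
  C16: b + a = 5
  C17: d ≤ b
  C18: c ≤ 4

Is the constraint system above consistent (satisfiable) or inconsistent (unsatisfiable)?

Constraints 1, 3, 7, 10, 15, and 18 confine each of c, a, d to the 2 values {3, 4}.
Constraint 2 requires all 3 of them to be distinct, but only 2 values are available — impossible by the pigeonhole principle.

Unsatisfiable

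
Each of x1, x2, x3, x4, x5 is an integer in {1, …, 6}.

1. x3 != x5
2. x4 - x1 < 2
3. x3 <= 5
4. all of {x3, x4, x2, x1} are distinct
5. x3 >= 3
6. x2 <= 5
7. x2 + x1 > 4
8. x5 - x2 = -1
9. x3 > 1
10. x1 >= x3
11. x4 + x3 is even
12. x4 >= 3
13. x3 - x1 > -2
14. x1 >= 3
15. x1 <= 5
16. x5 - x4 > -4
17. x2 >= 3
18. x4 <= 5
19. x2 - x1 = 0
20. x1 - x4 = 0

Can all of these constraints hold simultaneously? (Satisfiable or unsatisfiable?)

Unsatisfiable

Constraints 3, 5, 6, 12, 14, 15, 17, and 18 confine each of x3, x4, x2, x1 to the 3 values {3, …, 5}.
Constraint 4 requires all 4 of them to be distinct, but only 3 values are available — impossible by the pigeonhole principle.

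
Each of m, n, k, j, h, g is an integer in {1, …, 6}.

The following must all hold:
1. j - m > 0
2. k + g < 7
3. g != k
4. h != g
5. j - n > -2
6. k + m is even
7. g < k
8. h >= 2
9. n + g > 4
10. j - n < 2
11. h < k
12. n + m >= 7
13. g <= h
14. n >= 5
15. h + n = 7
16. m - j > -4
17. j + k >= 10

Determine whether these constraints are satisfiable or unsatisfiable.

Setting (m, n, k, j, h, g) = (4, 5, 4, 6, 2, 1) satisfies everything: constraint 1: j - m = 2; constraint 2: k + g = 5, and the others follow.

Satisfiable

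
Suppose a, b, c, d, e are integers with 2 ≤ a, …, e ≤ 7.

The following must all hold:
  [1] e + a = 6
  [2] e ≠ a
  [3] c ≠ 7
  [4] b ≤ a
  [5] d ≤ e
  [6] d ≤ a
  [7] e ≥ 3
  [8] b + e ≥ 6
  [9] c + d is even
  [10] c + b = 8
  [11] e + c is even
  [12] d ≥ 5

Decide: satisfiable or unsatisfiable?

Unsatisfiable

From constraint 7: e ≥ 3. From constraints 6 and 12: a ≥ d ≥ 5. Hence e + a ≥ 8. But constraint 1 requires e + a = 6, and 6 < 8. Contradiction.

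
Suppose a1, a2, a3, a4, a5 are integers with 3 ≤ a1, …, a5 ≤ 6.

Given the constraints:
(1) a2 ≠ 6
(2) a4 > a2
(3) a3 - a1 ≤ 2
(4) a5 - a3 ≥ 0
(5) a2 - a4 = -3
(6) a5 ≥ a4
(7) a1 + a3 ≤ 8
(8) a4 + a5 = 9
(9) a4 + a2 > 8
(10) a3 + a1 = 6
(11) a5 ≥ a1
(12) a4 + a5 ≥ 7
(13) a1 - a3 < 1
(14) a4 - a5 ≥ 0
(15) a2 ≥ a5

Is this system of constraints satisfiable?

Constraints 2, 6, and 15 give a4 ≤ a5, a5 ≤ a2, a2 < a4. Chaining: a4 ≤ a5 ≤ a2 < a4, which forces a4 < a4 — impossible.

Unsatisfiable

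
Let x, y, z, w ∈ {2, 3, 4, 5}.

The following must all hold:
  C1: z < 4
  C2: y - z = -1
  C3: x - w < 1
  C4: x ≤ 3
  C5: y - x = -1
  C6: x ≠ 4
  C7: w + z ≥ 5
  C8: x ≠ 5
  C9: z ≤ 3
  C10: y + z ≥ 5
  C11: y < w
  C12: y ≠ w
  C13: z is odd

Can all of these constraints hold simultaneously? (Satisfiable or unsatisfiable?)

Try x = 3, y = 2, z = 3, w = 4.
Check constraint 2: y - z = -1; constraint 3: x - w = -1; constraint 5: y - x = -1. The remaining constraints are straightforward to verify.

Satisfiable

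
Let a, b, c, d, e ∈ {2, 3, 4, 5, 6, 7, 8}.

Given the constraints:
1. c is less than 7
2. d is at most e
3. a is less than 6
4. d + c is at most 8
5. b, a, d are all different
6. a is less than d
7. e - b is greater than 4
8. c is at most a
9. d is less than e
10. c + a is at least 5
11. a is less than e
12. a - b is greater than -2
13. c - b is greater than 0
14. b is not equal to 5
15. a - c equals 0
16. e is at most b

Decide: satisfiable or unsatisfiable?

Constraints 6, 8, 9, 13, and 16 give b < c, c ≤ a, a < d, d < e, e ≤ b. Chaining: b < c ≤ a < d < e ≤ b, which forces b < b — impossible.

Unsatisfiable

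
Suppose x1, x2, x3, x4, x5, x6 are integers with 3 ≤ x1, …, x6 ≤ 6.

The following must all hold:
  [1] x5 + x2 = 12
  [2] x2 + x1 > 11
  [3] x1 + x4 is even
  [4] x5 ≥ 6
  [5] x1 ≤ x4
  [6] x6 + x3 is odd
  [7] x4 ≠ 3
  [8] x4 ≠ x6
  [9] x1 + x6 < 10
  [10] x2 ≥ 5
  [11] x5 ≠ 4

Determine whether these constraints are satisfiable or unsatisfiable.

The assignment x1 = 6, x2 = 6, x3 = 6, x4 = 6, x5 = 6, x6 = 3 works:
  constraint 1 holds since x5 + x2 = 12.
  constraint 2 holds since x2 + x1 = 12.
The rest check out directly.

Satisfiable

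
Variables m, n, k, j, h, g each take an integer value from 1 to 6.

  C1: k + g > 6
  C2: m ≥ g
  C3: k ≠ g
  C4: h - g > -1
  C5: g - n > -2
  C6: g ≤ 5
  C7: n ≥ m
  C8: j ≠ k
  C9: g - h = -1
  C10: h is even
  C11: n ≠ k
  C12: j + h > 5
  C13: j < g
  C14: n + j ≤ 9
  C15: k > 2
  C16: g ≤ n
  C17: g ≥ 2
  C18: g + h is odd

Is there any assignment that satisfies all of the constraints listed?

Satisfiable

The assignment m = 5, n = 6, k = 3, j = 1, h = 6, g = 5 works:
  constraint 1 holds since k + g = 8.
  constraint 4 holds since h - g = 1.
  constraint 5 holds since g - n = -1.
The rest check out directly.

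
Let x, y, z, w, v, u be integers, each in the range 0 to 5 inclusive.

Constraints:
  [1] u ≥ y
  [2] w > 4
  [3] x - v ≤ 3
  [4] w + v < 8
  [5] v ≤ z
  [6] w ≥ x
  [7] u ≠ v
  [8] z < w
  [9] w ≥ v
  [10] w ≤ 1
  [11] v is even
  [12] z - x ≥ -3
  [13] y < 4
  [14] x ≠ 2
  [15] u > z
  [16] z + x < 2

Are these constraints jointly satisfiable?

From constraint 2: w ≥ 5. From constraint 10: w ≤ 1. But 1 < 5, so no value of w works.

Unsatisfiable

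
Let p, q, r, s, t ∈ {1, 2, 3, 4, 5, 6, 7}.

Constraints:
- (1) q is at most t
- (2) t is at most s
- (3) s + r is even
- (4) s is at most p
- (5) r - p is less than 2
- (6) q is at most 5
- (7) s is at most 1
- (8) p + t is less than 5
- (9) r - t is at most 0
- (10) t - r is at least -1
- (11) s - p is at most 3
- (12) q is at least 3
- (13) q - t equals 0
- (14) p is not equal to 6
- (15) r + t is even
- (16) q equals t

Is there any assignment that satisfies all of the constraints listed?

Unsatisfiable

From constraints 1 and 12: t ≥ q and q ≥ 3, so t ≥ 3. From constraints 2 and 7: t ≤ s and s ≤ 1, so t ≤ 1. But 1 < 3, so no value of t works.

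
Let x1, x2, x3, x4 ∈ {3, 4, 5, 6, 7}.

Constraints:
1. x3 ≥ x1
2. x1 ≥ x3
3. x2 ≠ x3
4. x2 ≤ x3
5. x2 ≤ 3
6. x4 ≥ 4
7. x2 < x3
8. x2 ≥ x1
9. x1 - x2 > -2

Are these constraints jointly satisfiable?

Unsatisfiable

Constraints 2, 7, and 8 give x3 ≤ x1, x1 ≤ x2, x2 < x3. Chaining: x3 ≤ x1 ≤ x2 < x3, which forces x3 < x3 — impossible.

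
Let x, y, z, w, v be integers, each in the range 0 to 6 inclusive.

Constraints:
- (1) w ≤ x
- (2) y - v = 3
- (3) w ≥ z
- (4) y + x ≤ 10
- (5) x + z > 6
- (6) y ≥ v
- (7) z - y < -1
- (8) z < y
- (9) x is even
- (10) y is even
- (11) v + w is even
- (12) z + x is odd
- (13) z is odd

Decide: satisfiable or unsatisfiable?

Try x = 6, y = 4, z = 1, w = 1, v = 1.
Check constraint 2: y - v = 3; constraint 4: y + x = 10. The remaining constraints are straightforward to verify.

Satisfiable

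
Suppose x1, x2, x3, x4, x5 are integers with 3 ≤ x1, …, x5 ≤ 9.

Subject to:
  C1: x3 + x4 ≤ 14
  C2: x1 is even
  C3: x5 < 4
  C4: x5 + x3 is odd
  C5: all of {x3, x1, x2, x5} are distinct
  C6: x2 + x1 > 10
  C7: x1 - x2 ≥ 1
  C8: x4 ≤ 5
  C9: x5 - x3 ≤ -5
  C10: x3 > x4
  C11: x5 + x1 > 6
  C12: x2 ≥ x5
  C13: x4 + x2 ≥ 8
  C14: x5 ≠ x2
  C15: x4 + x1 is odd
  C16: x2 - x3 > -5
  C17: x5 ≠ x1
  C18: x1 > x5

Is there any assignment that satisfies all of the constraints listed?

Setting (x1, x2, x3, x4, x5) = (6, 5, 8, 3, 3) satisfies everything: constraint 1: x3 + x4 = 11; constraint 6: x2 + x1 = 11; constraint 7: x1 - x2 = 1, and the others follow.

Satisfiable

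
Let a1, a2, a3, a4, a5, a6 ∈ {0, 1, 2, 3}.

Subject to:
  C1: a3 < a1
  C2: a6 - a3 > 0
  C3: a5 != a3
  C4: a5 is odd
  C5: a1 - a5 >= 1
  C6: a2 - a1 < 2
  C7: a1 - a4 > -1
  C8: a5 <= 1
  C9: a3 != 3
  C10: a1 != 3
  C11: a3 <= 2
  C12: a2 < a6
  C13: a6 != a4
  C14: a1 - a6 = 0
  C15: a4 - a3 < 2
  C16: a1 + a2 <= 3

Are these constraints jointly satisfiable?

Take a1 = 2, a2 = 1, a3 = 0, a4 = 0, a5 = 1, a6 = 2. Then constraint 2: a6 - a3 = 2; constraint 5: a1 - a5 = 1, and every other listed constraint is also met.

Satisfiable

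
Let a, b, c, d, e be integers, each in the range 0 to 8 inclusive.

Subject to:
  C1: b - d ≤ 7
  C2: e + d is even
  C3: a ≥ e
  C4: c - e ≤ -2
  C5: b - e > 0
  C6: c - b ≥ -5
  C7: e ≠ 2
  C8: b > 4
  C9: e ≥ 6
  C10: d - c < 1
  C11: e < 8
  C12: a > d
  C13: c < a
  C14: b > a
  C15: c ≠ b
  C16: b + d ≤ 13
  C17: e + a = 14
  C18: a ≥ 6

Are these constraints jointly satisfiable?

The assignment a = 7, b = 8, c = 4, d = 3, e = 7 works:
  constraint 1 holds since b - d = 5.
  constraint 4 holds since c - e = -3.
The rest check out directly.

Satisfiable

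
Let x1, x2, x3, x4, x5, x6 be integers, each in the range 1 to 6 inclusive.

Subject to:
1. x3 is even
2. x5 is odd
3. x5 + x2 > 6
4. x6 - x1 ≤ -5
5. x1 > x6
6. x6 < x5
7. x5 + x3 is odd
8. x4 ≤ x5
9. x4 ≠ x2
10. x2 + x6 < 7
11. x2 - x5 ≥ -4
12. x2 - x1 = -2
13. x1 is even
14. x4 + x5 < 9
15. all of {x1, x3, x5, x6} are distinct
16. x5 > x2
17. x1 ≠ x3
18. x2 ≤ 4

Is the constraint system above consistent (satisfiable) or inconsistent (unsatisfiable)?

Satisfiable

Setting (x1, x2, x3, x4, x5, x6) = (6, 4, 4, 1, 5, 1) satisfies everything: constraint 3: x5 + x2 = 9; constraint 4: x6 - x1 = -5; constraint 10: x2 + x6 = 5, and the others follow.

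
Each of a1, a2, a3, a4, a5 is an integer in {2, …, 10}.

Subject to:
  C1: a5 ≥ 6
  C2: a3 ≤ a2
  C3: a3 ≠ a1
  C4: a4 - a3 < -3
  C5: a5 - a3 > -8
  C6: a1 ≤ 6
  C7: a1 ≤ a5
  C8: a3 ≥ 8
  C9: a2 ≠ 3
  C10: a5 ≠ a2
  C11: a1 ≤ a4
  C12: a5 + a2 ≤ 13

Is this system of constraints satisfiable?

Unsatisfiable

From constraint 1: a5 ≥ 6. From constraints 2 and 8: a2 ≥ a3 ≥ 8. Hence a5 + a2 ≥ 14. But constraint 12 requires a5 + a2 ≤ 13, and 13 < 14. Contradiction.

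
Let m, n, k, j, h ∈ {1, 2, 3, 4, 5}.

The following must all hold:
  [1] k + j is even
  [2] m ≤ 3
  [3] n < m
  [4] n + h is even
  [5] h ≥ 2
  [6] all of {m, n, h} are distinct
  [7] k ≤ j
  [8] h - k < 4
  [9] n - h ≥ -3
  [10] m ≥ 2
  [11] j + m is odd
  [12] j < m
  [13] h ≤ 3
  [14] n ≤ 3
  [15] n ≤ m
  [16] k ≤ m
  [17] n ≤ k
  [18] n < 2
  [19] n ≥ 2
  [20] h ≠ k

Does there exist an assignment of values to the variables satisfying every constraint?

Unsatisfiable

Constraints 2, 5, 10, 13, 14, and 19 confine each of m, n, h to the 2 values {2, 3}.
Constraint 6 requires all 3 of them to be distinct, but only 2 values are available — impossible by the pigeonhole principle.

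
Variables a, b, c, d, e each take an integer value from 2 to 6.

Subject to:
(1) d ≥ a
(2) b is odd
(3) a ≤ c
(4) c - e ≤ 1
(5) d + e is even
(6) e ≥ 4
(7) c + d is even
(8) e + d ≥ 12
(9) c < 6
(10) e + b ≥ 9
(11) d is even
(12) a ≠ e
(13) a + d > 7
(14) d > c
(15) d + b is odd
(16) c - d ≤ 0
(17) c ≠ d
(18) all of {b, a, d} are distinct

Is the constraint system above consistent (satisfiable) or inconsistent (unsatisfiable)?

Satisfiable

Setting (a, b, c, d, e) = (2, 5, 4, 6, 6) satisfies everything: constraint 4: c - e = -2; constraint 8: e + d = 12; constraint 10: e + b = 11, and the others follow.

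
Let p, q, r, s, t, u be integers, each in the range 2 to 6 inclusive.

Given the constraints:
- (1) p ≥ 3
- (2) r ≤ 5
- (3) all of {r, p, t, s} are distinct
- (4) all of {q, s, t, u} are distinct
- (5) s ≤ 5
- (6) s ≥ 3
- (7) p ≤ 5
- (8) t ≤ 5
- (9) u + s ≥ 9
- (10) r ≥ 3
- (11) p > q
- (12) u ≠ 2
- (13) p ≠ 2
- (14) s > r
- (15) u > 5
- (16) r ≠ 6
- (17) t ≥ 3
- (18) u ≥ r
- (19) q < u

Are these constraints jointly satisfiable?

Unsatisfiable

Constraints 1, 2, 5, 6, 7, 8, 10, and 17 confine each of r, p, t, s to the 3 values {3, …, 5}.
Constraint 3 requires all 4 of them to be distinct, but only 3 values are available — impossible by the pigeonhole principle.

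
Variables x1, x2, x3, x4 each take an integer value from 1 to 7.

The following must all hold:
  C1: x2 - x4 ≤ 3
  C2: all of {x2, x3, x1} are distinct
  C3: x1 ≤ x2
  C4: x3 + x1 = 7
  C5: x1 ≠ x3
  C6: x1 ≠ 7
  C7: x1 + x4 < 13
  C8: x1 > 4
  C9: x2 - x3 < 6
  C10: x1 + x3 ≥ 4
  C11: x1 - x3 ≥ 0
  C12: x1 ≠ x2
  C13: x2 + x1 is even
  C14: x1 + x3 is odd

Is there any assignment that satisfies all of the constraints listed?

One satisfying assignment is x1 = 5, x2 = 7, x3 = 2, x4 = 6.
For the less obvious constraints — constraint 1: x2 - x4 = 1; constraint 4: x3 + x1 = 7 — and the others hold by inspection.

Satisfiable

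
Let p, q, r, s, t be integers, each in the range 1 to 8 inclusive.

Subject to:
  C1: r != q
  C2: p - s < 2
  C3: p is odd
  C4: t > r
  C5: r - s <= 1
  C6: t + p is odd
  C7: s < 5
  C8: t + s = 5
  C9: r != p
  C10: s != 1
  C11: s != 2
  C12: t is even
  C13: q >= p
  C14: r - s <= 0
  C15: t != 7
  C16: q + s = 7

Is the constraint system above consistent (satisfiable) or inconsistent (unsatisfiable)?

Satisfiable

The assignment p = 3, q = 4, r = 1, s = 3, t = 2 works:
  constraint 2 holds since p - s = 0.
  constraint 5 holds since r - s = -2.
The rest check out directly.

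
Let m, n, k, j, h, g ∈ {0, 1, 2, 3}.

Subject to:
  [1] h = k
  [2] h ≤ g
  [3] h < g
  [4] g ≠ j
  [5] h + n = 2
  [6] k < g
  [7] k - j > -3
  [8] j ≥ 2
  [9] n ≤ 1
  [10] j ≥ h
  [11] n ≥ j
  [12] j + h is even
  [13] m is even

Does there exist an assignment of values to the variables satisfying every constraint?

From constraint 8: j ≥ 2. From constraints 9 and 11: j ≤ n and n ≤ 1, so j ≤ 1. But 1 < 2, so no value of j works.

Unsatisfiable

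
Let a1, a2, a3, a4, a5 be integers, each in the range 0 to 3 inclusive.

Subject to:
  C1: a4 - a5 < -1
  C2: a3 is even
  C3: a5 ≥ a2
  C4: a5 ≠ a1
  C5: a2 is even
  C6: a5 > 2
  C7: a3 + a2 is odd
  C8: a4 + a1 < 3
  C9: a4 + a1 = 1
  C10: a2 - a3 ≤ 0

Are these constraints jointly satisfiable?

Constraint 2 makes a3 even and constraint 5 makes a2 even, so a3 + a2 must be even. Constraint 7 says a3 + a2 is odd — contradiction.

Unsatisfiable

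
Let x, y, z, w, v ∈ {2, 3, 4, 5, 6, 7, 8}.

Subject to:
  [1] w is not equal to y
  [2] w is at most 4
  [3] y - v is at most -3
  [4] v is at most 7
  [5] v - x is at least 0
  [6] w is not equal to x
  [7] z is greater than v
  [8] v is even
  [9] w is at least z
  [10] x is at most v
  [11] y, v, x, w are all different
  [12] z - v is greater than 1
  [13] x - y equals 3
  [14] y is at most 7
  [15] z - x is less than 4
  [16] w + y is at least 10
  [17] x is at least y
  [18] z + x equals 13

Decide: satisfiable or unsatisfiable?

Unsatisfiable

From constraints 2 and 9: z ≤ w ≤ 4. From constraints 4 and 10: x ≤ v ≤ 7. Hence z + x ≤ 11. But constraint 18 requires z + x = 13, and 13 > 11. Contradiction.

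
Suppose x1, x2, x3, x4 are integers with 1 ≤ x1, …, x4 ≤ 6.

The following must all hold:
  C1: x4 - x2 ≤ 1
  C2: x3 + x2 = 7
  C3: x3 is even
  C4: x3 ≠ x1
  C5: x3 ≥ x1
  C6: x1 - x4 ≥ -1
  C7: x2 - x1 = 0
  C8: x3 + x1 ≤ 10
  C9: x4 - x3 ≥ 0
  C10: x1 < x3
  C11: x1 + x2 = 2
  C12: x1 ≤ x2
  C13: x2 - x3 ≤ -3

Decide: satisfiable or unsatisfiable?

Constraints 1, 9, and 13 give x3 − x2 ≥ 3, x2 − x4 ≥ -1, x4 − x3 ≥ 0.
Adding all 3 inequalities: the left sides telescope to 0, and the right sides sum to 3 + (-1) + 0 = 2. So 0 ≥ 2, which is false.

Unsatisfiable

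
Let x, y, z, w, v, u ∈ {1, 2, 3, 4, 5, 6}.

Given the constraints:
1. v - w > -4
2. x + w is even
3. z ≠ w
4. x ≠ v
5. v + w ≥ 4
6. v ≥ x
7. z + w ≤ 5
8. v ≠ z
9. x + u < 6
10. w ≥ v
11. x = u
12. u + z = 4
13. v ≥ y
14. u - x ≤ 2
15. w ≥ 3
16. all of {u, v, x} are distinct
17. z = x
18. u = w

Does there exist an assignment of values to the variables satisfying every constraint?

From constraints 11, 17, and 18, z = x = u = w, so z = w. But constraint 3 says z ≠ w. Contradiction.

Unsatisfiable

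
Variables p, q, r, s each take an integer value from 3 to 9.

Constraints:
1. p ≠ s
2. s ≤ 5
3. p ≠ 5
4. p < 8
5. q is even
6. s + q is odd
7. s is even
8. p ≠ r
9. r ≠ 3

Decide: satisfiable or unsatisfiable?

Unsatisfiable

Constraint 7 makes s even and constraint 5 makes q even, so s + q must be even. Constraint 6 says s + q is odd — contradiction.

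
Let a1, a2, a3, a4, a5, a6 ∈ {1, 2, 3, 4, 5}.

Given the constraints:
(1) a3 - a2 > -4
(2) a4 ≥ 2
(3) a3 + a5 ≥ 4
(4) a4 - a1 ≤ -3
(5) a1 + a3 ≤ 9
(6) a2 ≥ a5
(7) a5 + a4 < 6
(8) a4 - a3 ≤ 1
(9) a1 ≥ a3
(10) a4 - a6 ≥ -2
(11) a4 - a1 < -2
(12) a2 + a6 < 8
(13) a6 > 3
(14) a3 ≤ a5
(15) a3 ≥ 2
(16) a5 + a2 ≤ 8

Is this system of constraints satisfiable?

Satisfiable

One satisfying assignment is a1 = 5, a2 = 3, a3 = 2, a4 = 2, a5 = 3, a6 = 4.
For the less obvious constraints — constraint 1: a3 - a2 = -1; constraint 3: a3 + a5 = 5; constraint 4: a4 - a1 = -3 — and the others hold by inspection.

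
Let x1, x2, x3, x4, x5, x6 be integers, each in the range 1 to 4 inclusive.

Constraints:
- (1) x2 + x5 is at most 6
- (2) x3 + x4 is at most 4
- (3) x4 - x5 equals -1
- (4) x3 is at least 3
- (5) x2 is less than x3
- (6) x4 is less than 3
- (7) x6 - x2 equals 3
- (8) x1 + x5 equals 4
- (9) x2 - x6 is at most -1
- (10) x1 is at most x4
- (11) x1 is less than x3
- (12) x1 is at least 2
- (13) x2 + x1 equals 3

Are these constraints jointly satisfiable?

From constraint 4: x3 ≥ 3. From constraints 10 and 12: x4 ≥ x1 ≥ 2. Hence x3 + x4 ≥ 5. But constraint 2 requires x3 + x4 ≤ 4, and 4 < 5. Contradiction.

Unsatisfiable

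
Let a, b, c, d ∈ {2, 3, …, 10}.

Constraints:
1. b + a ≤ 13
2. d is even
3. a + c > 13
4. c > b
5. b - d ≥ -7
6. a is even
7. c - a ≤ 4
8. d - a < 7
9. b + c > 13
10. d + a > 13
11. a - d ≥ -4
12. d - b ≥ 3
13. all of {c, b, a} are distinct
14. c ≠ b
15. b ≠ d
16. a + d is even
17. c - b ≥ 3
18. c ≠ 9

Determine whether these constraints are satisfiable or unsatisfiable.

Setting (a, b, c, d) = (6, 5, 10, 10) satisfies everything: constraint 1: b + a = 11; constraint 3: a + c = 16, and the others follow.

Satisfiable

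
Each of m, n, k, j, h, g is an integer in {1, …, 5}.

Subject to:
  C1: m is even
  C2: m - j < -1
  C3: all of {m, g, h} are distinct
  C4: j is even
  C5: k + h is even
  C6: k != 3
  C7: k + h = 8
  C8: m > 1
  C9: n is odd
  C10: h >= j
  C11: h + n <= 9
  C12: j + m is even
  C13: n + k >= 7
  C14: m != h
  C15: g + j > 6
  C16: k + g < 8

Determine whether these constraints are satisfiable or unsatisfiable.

Satisfiable

One satisfying assignment is m = 2, n = 5, k = 4, j = 4, h = 4, g = 3.
For the less obvious constraints — constraint 2: m - j = -2; constraint 7: k + h = 8 — and the others hold by inspection.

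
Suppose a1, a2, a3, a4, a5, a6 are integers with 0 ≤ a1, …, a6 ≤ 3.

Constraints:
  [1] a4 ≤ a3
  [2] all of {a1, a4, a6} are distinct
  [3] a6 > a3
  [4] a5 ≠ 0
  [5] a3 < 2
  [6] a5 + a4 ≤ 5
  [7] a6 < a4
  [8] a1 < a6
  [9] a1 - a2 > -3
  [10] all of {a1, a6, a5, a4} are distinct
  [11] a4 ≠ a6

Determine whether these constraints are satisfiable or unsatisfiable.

Unsatisfiable

Constraints 1, 3, and 7 give a4 ≤ a3, a3 < a6, a6 < a4. Chaining: a4 ≤ a3 < a6 < a4, which forces a4 < a4 — impossible.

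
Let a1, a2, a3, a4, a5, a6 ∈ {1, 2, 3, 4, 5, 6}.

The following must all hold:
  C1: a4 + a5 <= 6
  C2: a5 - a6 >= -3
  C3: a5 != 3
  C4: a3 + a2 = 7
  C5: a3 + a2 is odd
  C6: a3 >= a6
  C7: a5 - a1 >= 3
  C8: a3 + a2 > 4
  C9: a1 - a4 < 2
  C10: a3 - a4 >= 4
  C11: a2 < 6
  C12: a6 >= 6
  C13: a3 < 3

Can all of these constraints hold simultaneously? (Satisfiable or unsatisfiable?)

Unsatisfiable

From constraints 6 and 12: a3 ≥ a6 and a6 ≥ 6, so a3 ≥ 6. From constraint 13: a3 ≤ 2. But 2 < 6, so no value of a3 works.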